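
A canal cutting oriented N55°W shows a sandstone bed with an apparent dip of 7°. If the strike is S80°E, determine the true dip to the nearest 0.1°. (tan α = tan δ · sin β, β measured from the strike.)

The section is 25° from the strike.
tan δ = tan α / sin β = tan 7° / sin 25° = 0.1228 / 0.4226 = 0.2905
δ = arctan(0.2905) = 16.20°

16.2°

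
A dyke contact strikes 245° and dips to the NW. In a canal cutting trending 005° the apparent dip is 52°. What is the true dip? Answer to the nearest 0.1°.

55.9°

The section is 60° from the strike.
tan δ = tan α / sin β = tan 52° / sin 60° = 1.2799 / 0.8660 = 1.4779
δ = arctan(1.4779) = 55.92°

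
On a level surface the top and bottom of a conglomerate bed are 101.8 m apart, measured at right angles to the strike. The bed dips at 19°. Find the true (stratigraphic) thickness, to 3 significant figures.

True thickness t = w · sin(dip) = 101.8 × sin 19°
t = 101.8 × 0.3256 = 33.143 m

33.1 m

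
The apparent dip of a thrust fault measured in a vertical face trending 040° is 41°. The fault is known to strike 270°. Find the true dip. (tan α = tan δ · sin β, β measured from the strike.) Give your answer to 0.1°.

48.6°

β = acute angle between strike 270° and section 040° = 50°.
tan δ = tan α / sin β = tan 41° / sin 50° = 0.8693 / 0.7660 = 1.1348
true dip = arctan 1.1348 = 48.61°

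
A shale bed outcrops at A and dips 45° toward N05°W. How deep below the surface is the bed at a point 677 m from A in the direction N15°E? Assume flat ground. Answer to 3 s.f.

The hole lies 20° from the dip direction, so the down-dip offset is 677 × cos 20° = 636.17 m.
Depth = down-dip offset × tan(dip) = 636.17 × tan 45° = 636.17 × 1.0000
Depth = 636.17 m

636 m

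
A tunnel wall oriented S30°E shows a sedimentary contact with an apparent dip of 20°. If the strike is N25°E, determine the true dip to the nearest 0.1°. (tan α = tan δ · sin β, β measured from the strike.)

The section is 55° from the strike.
tan δ = tan α / sin β = tan 20° / sin 55° = 0.3640 / 0.8192 = 0.4443
δ = arctan(0.4443) = 23.96°

24.0°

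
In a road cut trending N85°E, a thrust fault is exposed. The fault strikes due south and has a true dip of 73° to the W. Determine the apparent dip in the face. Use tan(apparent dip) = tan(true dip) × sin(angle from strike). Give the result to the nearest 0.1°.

72.9°

The strike is due south and the section trends N85°E; the acute angle between them is β = 85°.
tan(apparent dip) = tan 73° · sin 85° = 3.2584
α = arctan(3.2584) = 72.94°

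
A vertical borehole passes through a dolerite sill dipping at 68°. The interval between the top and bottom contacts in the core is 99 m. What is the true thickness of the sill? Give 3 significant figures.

37.1 m

True thickness t = h · cos(dip) = 99 × cos 68°
t = 99 × 0.3746 = 37.086 m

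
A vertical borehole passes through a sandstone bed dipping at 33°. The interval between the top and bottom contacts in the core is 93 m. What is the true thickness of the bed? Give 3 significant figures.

True thickness t = h · cos(dip) = 93 × cos 33°
t = 93 × 0.8387 = 77.996 m

78.0 m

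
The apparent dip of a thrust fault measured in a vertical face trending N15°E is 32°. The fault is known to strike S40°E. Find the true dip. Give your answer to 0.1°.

37.3°

The section is 55° from the strike.
tan(true dip) = tan 32° / sin 55° = 0.7628
true dip = arctan 0.7628 = 37.34°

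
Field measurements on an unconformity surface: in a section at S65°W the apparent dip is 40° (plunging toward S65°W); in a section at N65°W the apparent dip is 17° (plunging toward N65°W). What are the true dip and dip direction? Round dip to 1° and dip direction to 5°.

The two traces are lines in the plane: v₁ = (sin 245°·cos 40°, cos 245°·cos 40°, −sin 40°), v₂ = (sin 295°·cos 17°, cos 295°·cos 17°, −sin 17°).
Cross product v₁ × v₂ gives the pole to the plane: n ∝ (-0.354, -0.354, 0.561).
Dip δ = arctan(|n_h|/n_z) = arctan(0.501/0.561) = 41.8°.
The horizontal component of n points toward azimuth atan2(n_x, n_y) = 225°, the dip direction.

true dip 42°, dip direction 225°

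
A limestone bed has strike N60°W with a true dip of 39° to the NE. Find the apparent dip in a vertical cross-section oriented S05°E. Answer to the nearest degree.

Angle between strike (N60°W) and section (S05°E): β = 55°.
tan(apparent dip) = tan 39° · sin 55° = 0.6633
apparent dip = arctan 0.6633 = 33.56°

34°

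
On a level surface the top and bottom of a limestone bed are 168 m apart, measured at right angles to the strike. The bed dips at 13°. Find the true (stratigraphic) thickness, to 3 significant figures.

37.8 m

True thickness t = w · sin(dip) = 168 × sin 13°
t = 168 × 0.2250 = 37.792 m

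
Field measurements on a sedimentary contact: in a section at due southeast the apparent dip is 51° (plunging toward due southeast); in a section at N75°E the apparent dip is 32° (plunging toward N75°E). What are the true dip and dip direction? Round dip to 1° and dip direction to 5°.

The two traces are lines in the plane: v₁ = (sin 135°·cos 51°, cos 135°·cos 51°, −sin 51°), v₂ = (sin 75°·cos 32°, cos 75°·cos 32°, −sin 32°).
Cross product v₁ × v₂ gives the pole to the plane: n ∝ (0.406, -0.401, 0.462).
Dip δ = arctan(|n_h|/n_z) = arctan(0.571/0.462) = 51.0°.
Dip direction = atan2(0.406, -0.401) = 135° (azimuth of n's horizontal projection).

true dip 51°, dip direction 135°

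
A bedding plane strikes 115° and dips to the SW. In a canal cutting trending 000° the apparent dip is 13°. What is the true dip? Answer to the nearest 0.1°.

14.3°

β = acute angle between strike 115° and section 000° = 65°.
tan δ = tan α / sin β = tan 13° / sin 65° = 0.2309 / 0.9063 = 0.2547
true dip = arctan 0.2547 = 14.29°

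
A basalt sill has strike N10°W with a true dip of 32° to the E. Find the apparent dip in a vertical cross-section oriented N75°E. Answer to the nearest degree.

32°

The section lies 85° from the strike.
tan α = tan 32° × sin 85° = 0.6249 × 0.9962 = 0.6225
apparent dip = arctan 0.6225 = 31.90°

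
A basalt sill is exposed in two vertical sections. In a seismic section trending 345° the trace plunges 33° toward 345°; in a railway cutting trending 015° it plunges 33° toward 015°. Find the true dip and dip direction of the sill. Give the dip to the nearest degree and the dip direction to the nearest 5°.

true dip 34°, dip direction 000°

Represent each trace as a vector plunging at its apparent dip toward its trend (east-north-up frame): v₁ = (-0.217, 0.810, -0.545), v₂ = (0.217, 0.810, -0.545).
Cross product v₁ × v₂ gives the pole to the plane: n ∝ (-0.000, 0.236, 0.352).
True dip = arccos(n_z / |n|) = arccos(0.8299) = 33.9°.
The horizontal component of n points toward azimuth atan2(n_x, n_y) = 0°, the dip direction.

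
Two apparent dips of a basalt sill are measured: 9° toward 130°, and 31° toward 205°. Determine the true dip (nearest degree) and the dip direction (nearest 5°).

true dip 31°, dip direction 205°

The two traces are lines in the plane: v₁ = (sin 130°·cos 9°, cos 130°·cos 9°, −sin 9°), v₂ = (sin 205°·cos 31°, cos 205°·cos 31°, −sin 31°).
Cross product v₁ × v₂ gives the pole to the plane: n ∝ (-0.205, -0.446, 0.818).
tan δ = √(n_x²+n_y²)/n_z = 0.491/0.818, so δ = 31.0°.
The horizontal component of n points toward azimuth atan2(n_x, n_y) = 205°, the dip direction.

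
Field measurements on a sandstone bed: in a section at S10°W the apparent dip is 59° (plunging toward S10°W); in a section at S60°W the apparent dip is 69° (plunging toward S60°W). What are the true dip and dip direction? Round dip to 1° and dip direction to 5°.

The two traces are lines in the plane: v₁ = (sin 190°·cos 59°, cos 190°·cos 59°, −sin 59°), v₂ = (sin 240°·cos 69°, cos 240°·cos 69°, −sin 69°).
Cross product v₁ × v₂ gives the pole to the plane: n ∝ (-0.320, -0.183, 0.141).
Dip δ = arctan(|n_h|/n_z) = arctan(0.368/0.141) = 69.0°.
The horizontal component of n points toward azimuth atan2(n_x, n_y) = 240°, the dip direction.

true dip 69°, dip direction 240°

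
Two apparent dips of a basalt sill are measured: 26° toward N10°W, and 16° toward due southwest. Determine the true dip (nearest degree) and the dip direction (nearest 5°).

Represent each trace as a vector plunging at its apparent dip toward its trend (east-north-up frame): v₁ = (-0.156, 0.885, -0.438), v₂ = (-0.680, -0.680, -0.276).
The plane normal is n = v₁ × v₂ ∝ (-0.542, 0.255, 0.708).
True dip = arccos(n_z / |n|) = arccos(0.7633) = 40.2°.
Dip direction = atan2(-0.542, 0.255) = 295° (azimuth of n's horizontal projection).

true dip 40°, dip direction 295°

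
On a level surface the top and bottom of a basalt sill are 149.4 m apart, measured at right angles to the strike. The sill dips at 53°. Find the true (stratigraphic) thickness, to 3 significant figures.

119 m

True thickness t = w · sin(dip) = 149.4 × sin 53°
t = 149.4 × 0.7986 = 119.316 m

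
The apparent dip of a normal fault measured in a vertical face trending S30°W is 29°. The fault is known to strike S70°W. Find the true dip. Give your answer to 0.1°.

β = acute angle between strike S70°W and section S30°W = 40°.
tan δ = tan α / sin β = tan 29° / sin 40° = 0.5543 / 0.6428 = 0.8624
true dip = arctan 0.8624 = 40.77°

40.8°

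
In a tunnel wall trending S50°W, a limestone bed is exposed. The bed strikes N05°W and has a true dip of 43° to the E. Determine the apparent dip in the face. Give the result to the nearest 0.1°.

The section lies 55° from the strike.
tan α = tan 43° × sin 55° = 0.9325 × 0.8192 = 0.7639
apparent dip = arctan 0.7639 = 37.38°

37.4°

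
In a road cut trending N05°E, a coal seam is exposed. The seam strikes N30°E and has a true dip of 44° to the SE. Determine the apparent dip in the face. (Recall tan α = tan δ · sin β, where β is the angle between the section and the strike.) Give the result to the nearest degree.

22°

The strike is N30°E and the section trends N05°E; the acute angle between them is β = 25°.
tan α = tan 44° × sin 25° = 0.9657 × 0.4226 = 0.4081
apparent dip = arctan 0.4081 = 22.20°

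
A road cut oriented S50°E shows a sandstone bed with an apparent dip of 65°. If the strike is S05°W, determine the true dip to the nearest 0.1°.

The section is 55° from the strike.
tan(true dip) = tan 65° / sin 55° = 2.6180
true dip = arctan 2.6180 = 69.09°

69.1°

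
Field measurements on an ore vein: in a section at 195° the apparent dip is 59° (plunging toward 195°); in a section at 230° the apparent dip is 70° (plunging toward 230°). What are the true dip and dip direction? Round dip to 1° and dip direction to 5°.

true dip 71°, dip direction 250°

Represent each trace as a vector plunging at its apparent dip toward its trend (east-north-up frame): v₁ = (-0.133, -0.497, -0.857), v₂ = (-0.262, -0.220, -0.940).
n = v₁ × v₂ = (-0.279, -0.099, 0.101) (taken with n_z > 0).
True dip = arccos(n_z / |n|) = arccos(0.3229) = 71.2°.
Dip direction = azimuth of (n_x, n_y) = atan2(-0.279, -0.099) = 250°.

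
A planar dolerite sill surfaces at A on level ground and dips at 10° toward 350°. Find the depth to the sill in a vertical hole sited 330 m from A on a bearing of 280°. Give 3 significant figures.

The hole lies 70° from the dip direction, so the down-dip offset is 330 × cos 70° = 112.87 m.
Depth = down-dip offset × tan(dip) = 112.87 × tan 10° = 112.87 × 0.1763
Depth = 19.90 m

19.9 m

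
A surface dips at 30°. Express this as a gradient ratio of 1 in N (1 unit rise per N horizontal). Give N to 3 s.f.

1 in 1.73

1 : N means tan θ = 1/N, so N = 1/tan 30° = 1/0.5774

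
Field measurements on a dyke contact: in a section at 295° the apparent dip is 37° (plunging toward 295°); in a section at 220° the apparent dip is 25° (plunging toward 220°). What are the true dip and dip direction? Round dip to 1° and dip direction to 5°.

true dip 39°, dip direction 275°

Each apparent-dip line lies in the plane. As unit vectors (x east, y north, z up), v₁ plunges 37°→295° and v₂ plunges 25°→220°.
n = v₁ × v₂ = (-0.560, 0.045, 0.699) (taken with n_z > 0).
tan δ = √(n_x²+n_y²)/n_z = 0.562/0.699, so δ = 38.8°.
Dip direction = azimuth of (n_x, n_y) = atan2(-0.560, 0.045) = 275°.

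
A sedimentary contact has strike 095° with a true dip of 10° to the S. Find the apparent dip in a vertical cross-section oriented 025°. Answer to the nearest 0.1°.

Angle between strike (095°) and section (025°): β = 70°.
tan α = tan 10° × sin 70° = 0.1763 × 0.9397 = 0.1657
α = arctan(0.1657) = 9.41°

9.4°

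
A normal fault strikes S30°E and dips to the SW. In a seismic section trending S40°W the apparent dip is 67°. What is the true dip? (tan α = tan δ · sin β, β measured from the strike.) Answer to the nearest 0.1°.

β = acute angle between strike S30°E and section S40°W = 70°.
tan δ = tan α / sin β = tan 67° / sin 70° = 2.3559 / 0.9397 = 2.5070
true dip = arctan 2.5070 = 68.25°

68.3°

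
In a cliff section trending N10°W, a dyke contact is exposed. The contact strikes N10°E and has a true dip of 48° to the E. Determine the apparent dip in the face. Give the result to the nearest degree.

21°

The strike is N10°E and the section trends N10°W; the acute angle between them is β = 20°.
tan α = tan 48° × sin 20° = 1.1106 × 0.3420 = 0.3799
α = arctan(0.3799) = 20.80°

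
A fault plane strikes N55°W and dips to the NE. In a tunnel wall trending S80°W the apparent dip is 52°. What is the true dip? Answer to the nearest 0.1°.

β = acute angle between strike N55°W and section S80°W = 45°.
tan(true dip) = tan 52° / sin 45° = 1.8101
true dip = arctan 1.8101 = 61.08°

61.1°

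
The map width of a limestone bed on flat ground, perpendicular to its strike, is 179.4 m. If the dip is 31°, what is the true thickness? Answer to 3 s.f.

92.4 m

True thickness t = w · sin(dip) = 179.4 × sin 31°
t = 179.4 × 0.5150 = 92.398 m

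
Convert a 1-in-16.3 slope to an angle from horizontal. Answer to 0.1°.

tan θ = 1/16.3 = 0.0613
θ = arctan(0.0613) = 3.51°

3.5°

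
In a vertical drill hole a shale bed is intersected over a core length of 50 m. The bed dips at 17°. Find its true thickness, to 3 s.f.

47.8 m

True thickness t = h · cos(dip) = 50 × cos 17°
t = 50 × 0.9563 = 47.815 m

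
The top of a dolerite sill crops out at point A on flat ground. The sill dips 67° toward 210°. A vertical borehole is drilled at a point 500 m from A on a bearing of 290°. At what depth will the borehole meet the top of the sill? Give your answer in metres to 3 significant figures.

205 m

The hole lies 80° from the dip direction, so the down-dip offset is 500 × cos 80° = 86.82 m.
Depth = down-dip offset × tan(dip) = 86.82 × tan 67° = 86.82 × 2.3559
Depth = 204.54 m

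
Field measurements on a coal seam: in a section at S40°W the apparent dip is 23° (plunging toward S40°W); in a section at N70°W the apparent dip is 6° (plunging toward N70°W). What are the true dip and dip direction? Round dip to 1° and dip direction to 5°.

true dip 23°, dip direction 215°

Each apparent-dip line lies in the plane. As unit vectors (x east, y north, z up), v₁ plunges 23°→S40°W and v₂ plunges 6°→N70°W.
The plane normal is n = v₁ × v₂ ∝ (-0.207, -0.303, 0.860).
tan δ = √(n_x²+n_y²)/n_z = 0.367/0.860, so δ = 23.1°.
The horizontal component of n points toward azimuth atan2(n_x, n_y) = 214°, the dip direction.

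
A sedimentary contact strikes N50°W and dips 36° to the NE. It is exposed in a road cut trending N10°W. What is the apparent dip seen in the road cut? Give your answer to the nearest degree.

Angle between strike (N50°W) and section (N10°W): β = 40°.
tan α = tan 36° × sin 40° = 0.7265 × 0.6428 = 0.4670
apparent dip = arctan 0.4670 = 25.03°

25°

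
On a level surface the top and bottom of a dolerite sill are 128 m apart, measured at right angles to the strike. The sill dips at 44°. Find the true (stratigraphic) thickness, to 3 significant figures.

True thickness t = w · sin(dip) = 128 × sin 44°
t = 128 × 0.6947 = 88.916 m

88.9 m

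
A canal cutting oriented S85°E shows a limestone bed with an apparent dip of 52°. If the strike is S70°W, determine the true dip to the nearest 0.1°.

β = acute angle between strike S70°W and section S85°E = 25°.
tan(true dip) = tan 52° / sin 25° = 3.0286
δ = arctan(3.0286) = 71.73°

71.7°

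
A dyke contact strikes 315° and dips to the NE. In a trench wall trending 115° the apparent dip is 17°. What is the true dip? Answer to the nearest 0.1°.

41.8°

β = acute angle between strike 315° and section 115° = 20°.
tan δ = tan α / sin β = tan 17° / sin 20° = 0.3057 / 0.3420 = 0.8939
δ = arctan(0.8939) = 41.79°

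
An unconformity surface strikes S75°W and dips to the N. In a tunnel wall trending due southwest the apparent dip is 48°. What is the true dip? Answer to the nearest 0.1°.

65.8°

The section is 30° from the strike.
tan δ = tan α / sin β = tan 48° / sin 30° = 1.1106 / 0.5000 = 2.2212
δ = arctan(2.2212) = 65.76°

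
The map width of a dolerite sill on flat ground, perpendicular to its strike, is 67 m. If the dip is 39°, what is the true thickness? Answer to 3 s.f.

42.2 m

True thickness t = w · sin(dip) = 67 × sin 39°
t = 67 × 0.6293 = 42.164 m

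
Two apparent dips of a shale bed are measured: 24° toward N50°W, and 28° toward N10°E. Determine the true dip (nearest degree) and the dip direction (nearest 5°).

true dip 30°, dip direction 350°

Each apparent-dip line lies in the plane. As unit vectors (x east, y north, z up), v₁ plunges 24°→N50°W and v₂ plunges 28°→N10°E.
n = v₁ × v₂ = (-0.078, 0.391, 0.699) (taken with n_z > 0).
True dip = arccos(n_z / |n|) = arccos(0.8685) = 29.7°.
Dip direction = atan2(-0.078, 0.391) = 349° (azimuth of n's horizontal projection).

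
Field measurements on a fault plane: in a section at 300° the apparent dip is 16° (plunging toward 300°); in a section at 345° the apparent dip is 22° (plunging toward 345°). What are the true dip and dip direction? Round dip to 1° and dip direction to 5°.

The two traces are lines in the plane: v₁ = (sin 300°·cos 16°, cos 300°·cos 16°, −sin 16°), v₂ = (sin 345°·cos 22°, cos 345°·cos 22°, −sin 22°).
n = v₁ × v₂ = (-0.067, 0.246, 0.630) (taken with n_z > 0).
True dip = arccos(n_z / |n|) = arccos(0.9272) = 22.0°.
Dip direction = azimuth of (n_x, n_y) = atan2(-0.067, 0.246) = 345°.

true dip 22°, dip direction 345°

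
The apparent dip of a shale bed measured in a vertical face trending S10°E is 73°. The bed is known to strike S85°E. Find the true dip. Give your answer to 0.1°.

73.5°

The section is 75° from the strike.
tan(true dip) = tan 73° / sin 75° = 3.3862
true dip = arctan 3.3862 = 73.55°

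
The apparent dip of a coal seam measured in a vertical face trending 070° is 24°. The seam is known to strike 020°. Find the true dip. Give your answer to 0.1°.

The section is 50° from the strike.
tan δ = tan α / sin β = tan 24° / sin 50° = 0.4452 / 0.7660 = 0.5812
δ = arctan(0.5812) = 30.17°

30.2°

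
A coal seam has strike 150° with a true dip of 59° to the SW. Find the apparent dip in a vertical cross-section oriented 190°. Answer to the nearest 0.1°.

46.9°

The section lies 40° from the strike.
tan(apparent dip) = tan 59° · sin 40° = 1.0698
α = arctan(1.0698) = 46.93°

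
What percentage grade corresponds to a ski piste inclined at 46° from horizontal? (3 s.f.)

grade % = 100 × tan 46° = 100 × 1.0355

104%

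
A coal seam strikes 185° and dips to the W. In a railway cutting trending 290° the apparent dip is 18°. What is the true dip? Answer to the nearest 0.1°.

The section is 75° from the strike.
tan δ = tan α / sin β = tan 18° / sin 75° = 0.3249 / 0.9659 = 0.3364
δ = arctan(0.3364) = 18.59°

18.6°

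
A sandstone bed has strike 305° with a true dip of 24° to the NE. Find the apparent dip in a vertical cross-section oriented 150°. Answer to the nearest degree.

11°

The section lies 25° from the strike.
tan(apparent dip) = tan 24° · sin 25° = 0.1882
apparent dip = arctan 0.1882 = 10.66°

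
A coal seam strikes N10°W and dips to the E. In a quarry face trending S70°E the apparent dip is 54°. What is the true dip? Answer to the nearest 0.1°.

57.8°

β = acute angle between strike N10°W and section S70°E = 60°.
tan δ = tan α / sin β = tan 54° / sin 60° = 1.3764 / 0.8660 = 1.5893
δ = arctan(1.5893) = 57.82°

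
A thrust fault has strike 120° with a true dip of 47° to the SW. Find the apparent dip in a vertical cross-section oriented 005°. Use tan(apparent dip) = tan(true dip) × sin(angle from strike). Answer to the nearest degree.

Angle between strike (120°) and section (005°): β = 65°.
tan α = tan 47° × sin 65° = 1.0724 × 0.9063 = 0.9719
α = arctan(0.9719) = 44.18°

44°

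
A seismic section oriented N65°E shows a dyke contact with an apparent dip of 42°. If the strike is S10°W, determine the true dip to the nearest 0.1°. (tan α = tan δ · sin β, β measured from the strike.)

The section is 55° from the strike.
tan δ = tan α / sin β = tan 42° / sin 55° = 0.9004 / 0.8192 = 1.0992
δ = arctan(1.0992) = 47.71°

47.7°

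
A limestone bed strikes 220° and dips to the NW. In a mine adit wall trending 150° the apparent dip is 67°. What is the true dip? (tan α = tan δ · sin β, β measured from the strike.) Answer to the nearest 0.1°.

68.3°

The section is 70° from the strike.
tan δ = tan α / sin β = tan 67° / sin 70° = 2.3559 / 0.9397 = 2.5070
δ = arctan(2.5070) = 68.25°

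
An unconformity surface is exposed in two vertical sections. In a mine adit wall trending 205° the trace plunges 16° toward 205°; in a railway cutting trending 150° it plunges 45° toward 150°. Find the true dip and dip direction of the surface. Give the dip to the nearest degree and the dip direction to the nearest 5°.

The two traces are lines in the plane: v₁ = (sin 205°·cos 16°, cos 205°·cos 16°, −sin 16°), v₂ = (sin 150°·cos 45°, cos 150°·cos 45°, −sin 45°).
The plane normal is n = v₁ × v₂ ∝ (0.447, -0.385, 0.557).
tan δ = √(n_x²+n_y²)/n_z = 0.590/0.557, so δ = 46.7°.
The horizontal component of n points toward azimuth atan2(n_x, n_y) = 131°, the dip direction.

true dip 47°, dip direction 130°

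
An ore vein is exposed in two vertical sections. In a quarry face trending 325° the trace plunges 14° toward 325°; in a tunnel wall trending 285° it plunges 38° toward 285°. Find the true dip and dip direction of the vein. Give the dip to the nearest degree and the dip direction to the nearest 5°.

Represent each trace as a vector plunging at its apparent dip toward its trend (east-north-up frame): v₁ = (-0.557, 0.795, -0.242), v₂ = (-0.761, 0.204, -0.616).
The plane normal is n = v₁ × v₂ ∝ (-0.440, -0.158, 0.491).
Dip δ = arctan(|n_h|/n_z) = arctan(0.468/0.491) = 43.6°.
Dip direction = azimuth of (n_x, n_y) = atan2(-0.440, -0.158) = 250°.

true dip 44°, dip direction 250°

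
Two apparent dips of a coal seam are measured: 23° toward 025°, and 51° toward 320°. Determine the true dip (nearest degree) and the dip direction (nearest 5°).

true dip 51°, dip direction 315°

The two traces are lines in the plane: v₁ = (sin 25°·cos 23°, cos 25°·cos 23°, −sin 23°), v₂ = (sin 320°·cos 51°, cos 320°·cos 51°, −sin 51°).
Cross product v₁ × v₂ gives the pole to the plane: n ∝ (-0.460, 0.460, 0.525).
True dip = arccos(n_z / |n|) = arccos(0.6279) = 51.1°.
Dip direction = atan2(-0.460, 0.460) = 315° (azimuth of n's horizontal projection).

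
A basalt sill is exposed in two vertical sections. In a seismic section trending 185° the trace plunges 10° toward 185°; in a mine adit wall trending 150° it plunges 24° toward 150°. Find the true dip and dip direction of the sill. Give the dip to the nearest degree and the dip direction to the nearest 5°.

Each apparent-dip line lies in the plane. As unit vectors (x east, y north, z up), v₁ plunges 10°→185° and v₂ plunges 24°→150°.
n = v₁ × v₂ = (0.262, -0.114, 0.516) (taken with n_z > 0).
Dip δ = arctan(|n_h|/n_z) = arctan(0.285/0.516) = 29.0°.
Dip direction = azimuth of (n_x, n_y) = atan2(0.262, -0.114) = 114°.

true dip 29°, dip direction 115°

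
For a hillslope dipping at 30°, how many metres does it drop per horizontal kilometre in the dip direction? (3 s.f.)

drop per km = 1000 × tan 30° = 1000 × 0.5774

577 m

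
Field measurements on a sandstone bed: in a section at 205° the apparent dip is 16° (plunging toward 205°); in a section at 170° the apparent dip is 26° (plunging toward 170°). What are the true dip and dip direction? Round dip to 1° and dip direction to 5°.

true dip 28°, dip direction 150°

Each apparent-dip line lies in the plane. As unit vectors (x east, y north, z up), v₁ plunges 16°→205° and v₂ plunges 26°→170°.
n = v₁ × v₂ = (0.138, -0.221, 0.496) (taken with n_z > 0).
tan δ = √(n_x²+n_y²)/n_z = 0.261/0.496, so δ = 27.7°.
Dip direction = atan2(0.138, -0.221) = 148° (azimuth of n's horizontal projection).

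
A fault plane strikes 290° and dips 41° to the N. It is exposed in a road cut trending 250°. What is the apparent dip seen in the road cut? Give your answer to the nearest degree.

29°

Angle between strike (290°) and section (250°): β = 40°.
tan(apparent dip) = tan 41° · sin 40° = 0.5588
α = arctan(0.5588) = 29.20°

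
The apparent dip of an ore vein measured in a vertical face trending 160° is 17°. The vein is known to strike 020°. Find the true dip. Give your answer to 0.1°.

β = acute angle between strike 020° and section 160° = 40°.
tan δ = tan α / sin β = tan 17° / sin 40° = 0.3057 / 0.6428 = 0.4756
δ = arctan(0.4756) = 25.44°

25.4°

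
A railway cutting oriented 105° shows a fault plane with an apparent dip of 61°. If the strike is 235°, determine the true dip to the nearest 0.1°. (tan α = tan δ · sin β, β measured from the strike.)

β = acute angle between strike 235° and section 105° = 50°.
tan(true dip) = tan 61° / sin 50° = 2.3550
true dip = arctan 2.3550 = 66.99°

67.0°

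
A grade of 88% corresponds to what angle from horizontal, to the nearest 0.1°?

41.3°

tan θ = 88/100 = 0.8800
θ = arctan(0.8800) = 41.35°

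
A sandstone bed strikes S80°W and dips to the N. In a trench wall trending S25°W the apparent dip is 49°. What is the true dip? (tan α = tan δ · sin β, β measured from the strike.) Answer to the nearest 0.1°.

54.5°

The section is 55° from the strike.
tan(true dip) = tan 49° / sin 55° = 1.4043
δ = arctan(1.4043) = 54.55°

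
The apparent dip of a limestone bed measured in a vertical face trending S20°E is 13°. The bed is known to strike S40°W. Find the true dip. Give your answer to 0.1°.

The section is 60° from the strike.
tan(true dip) = tan 13° / sin 60° = 0.2666
true dip = arctan 0.2666 = 14.93°

14.9°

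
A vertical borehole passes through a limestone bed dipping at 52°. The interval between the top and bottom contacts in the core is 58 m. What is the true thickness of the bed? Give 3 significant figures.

True thickness t = h · cos(dip) = 58 × cos 52°
t = 58 × 0.6157 = 35.708 m

35.7 m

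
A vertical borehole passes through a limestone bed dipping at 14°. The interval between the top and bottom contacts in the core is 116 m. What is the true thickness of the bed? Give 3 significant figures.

113 m

True thickness t = h · cos(dip) = 116 × cos 14°
t = 116 × 0.9703 = 112.554 m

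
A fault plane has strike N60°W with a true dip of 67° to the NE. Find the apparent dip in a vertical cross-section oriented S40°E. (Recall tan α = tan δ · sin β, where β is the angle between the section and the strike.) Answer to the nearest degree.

39°

The strike is N60°W and the section trends S40°E; the acute angle between them is β = 20°.
tan α = tan 67° × sin 20° = 2.3559 × 0.3420 = 0.8057
apparent dip = arctan 0.8057 = 38.86°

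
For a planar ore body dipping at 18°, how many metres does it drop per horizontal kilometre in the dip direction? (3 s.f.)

325 m

drop per km = 1000 × tan 18° = 1000 × 0.3249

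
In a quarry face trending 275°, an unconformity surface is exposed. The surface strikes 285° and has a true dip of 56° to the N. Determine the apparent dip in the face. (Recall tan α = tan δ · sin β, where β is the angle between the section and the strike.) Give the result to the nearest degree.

14°

Angle between strike (285°) and section (275°): β = 10°.
tan α = tan 56° × sin 10° = 1.4826 × 0.1736 = 0.2574
apparent dip = arctan 0.2574 = 14.44°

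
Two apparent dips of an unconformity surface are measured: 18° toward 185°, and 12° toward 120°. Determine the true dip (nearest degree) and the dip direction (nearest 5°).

Each apparent-dip line lies in the plane. As unit vectors (x east, y north, z up), v₁ plunges 18°→185° and v₂ plunges 12°→120°.
The plane normal is n = v₁ × v₂ ∝ (0.046, -0.279, 0.843).
True dip = arccos(n_z / |n|) = arccos(0.9481) = 18.5°.
The horizontal component of n points toward azimuth atan2(n_x, n_y) = 171°, the dip direction.

true dip 19°, dip direction 170°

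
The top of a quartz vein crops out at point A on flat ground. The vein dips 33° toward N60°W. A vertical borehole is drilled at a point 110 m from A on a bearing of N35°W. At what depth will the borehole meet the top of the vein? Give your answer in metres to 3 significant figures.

64.7 m

The hole lies 25° from the dip direction, so the down-dip offset is 110 × cos 25° = 99.69 m.
Depth = down-dip offset × tan(dip) = 99.69 × tan 33° = 99.69 × 0.6494
Depth = 64.74 m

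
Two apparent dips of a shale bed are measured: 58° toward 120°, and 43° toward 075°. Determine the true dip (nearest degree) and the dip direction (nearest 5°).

The two traces are lines in the plane: v₁ = (sin 120°·cos 58°, cos 120°·cos 58°, −sin 58°), v₂ = (sin 75°·cos 43°, cos 75°·cos 43°, −sin 43°).
The plane normal is n = v₁ × v₂ ∝ (0.341, -0.286, 0.274).
True dip = arccos(n_z / |n|) = arccos(0.5241) = 58.4°.
The horizontal component of n points toward azimuth atan2(n_x, n_y) = 130°, the dip direction.

true dip 58°, dip direction 130°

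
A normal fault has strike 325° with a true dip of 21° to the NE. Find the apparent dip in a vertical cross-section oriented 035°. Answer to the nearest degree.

20°

The strike is 325° and the section trends 035°; the acute angle between them is β = 70°.
tan α = tan 21° × sin 70° = 0.3839 × 0.9397 = 0.3607
α = arctan(0.3607) = 19.84°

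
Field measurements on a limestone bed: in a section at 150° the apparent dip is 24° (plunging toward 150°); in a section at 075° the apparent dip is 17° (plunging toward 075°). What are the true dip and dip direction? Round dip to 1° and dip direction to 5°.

true dip 26°, dip direction 125°

The two traces are lines in the plane: v₁ = (sin 150°·cos 24°, cos 150°·cos 24°, −sin 24°), v₂ = (sin 75°·cos 17°, cos 75°·cos 17°, −sin 17°).
Cross product v₁ × v₂ gives the pole to the plane: n ∝ (0.332, -0.242, 0.844).
Dip δ = arctan(|n_h|/n_z) = arctan(0.411/0.844) = 26.0°.
The horizontal component of n points toward azimuth atan2(n_x, n_y) = 126°, the dip direction.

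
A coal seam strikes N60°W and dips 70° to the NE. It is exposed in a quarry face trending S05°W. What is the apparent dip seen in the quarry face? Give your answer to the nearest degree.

68°

The strike is N60°W and the section trends S05°W; the acute angle between them is β = 65°.
tan α = tan 70° × sin 65° = 2.7475 × 0.9063 = 2.4901
apparent dip = arctan 2.4901 = 68.12°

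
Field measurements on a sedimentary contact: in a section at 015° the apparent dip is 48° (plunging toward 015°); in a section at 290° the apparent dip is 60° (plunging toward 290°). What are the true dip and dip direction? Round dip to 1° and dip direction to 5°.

true dip 63°, dip direction 320°

Represent each trace as a vector plunging at its apparent dip toward its trend (east-north-up frame): v₁ = (0.173, 0.646, -0.743), v₂ = (-0.470, 0.171, -0.866).
n = v₁ × v₂ = (-0.433, 0.499, 0.333) (taken with n_z > 0).
Dip δ = arctan(|n_h|/n_z) = arctan(0.661/0.333) = 63.2°.
Dip direction = atan2(-0.433, 0.499) = 319° (azimuth of n's horizontal projection).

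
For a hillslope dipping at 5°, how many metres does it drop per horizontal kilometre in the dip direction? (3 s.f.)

87.5 m

drop per km = 1000 × tan 5° = 1000 × 0.0875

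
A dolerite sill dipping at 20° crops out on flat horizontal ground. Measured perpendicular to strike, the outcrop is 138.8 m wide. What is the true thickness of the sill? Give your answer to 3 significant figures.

47.5 m

True thickness t = w · sin(dip) = 138.8 × sin 20°
t = 138.8 × 0.3420 = 47.472 m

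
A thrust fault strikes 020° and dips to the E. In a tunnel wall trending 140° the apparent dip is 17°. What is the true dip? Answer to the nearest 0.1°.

The section is 60° from the strike.
tan δ = tan α / sin β = tan 17° / sin 60° = 0.3057 / 0.8660 = 0.3530
δ = arctan(0.3530) = 19.44°

19.4°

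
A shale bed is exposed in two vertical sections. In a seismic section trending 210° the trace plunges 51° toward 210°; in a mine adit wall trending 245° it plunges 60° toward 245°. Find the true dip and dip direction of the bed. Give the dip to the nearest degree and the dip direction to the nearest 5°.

Represent each trace as a vector plunging at its apparent dip toward its trend (east-north-up frame): v₁ = (-0.315, -0.545, -0.777), v₂ = (-0.453, -0.211, -0.866).
Cross product v₁ × v₂ gives the pole to the plane: n ∝ (-0.308, -0.080, 0.180).
True dip = arccos(n_z / |n|) = arccos(0.4937) = 60.4°.
The horizontal component of n points toward azimuth atan2(n_x, n_y) = 255°, the dip direction.

true dip 60°, dip direction 255°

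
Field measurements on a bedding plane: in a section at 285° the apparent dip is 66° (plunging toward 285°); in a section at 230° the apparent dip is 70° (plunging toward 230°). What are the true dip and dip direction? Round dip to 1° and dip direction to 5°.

The two traces are lines in the plane: v₁ = (sin 285°·cos 66°, cos 285°·cos 66°, −sin 66°), v₂ = (sin 230°·cos 70°, cos 230°·cos 70°, −sin 70°).
n = v₁ × v₂ = (-0.300, -0.130, 0.114) (taken with n_z > 0).
True dip = arccos(n_z / |n|) = arccos(0.3294) = 70.8°.
The horizontal component of n points toward azimuth atan2(n_x, n_y) = 247°, the dip direction.

true dip 71°, dip direction 245°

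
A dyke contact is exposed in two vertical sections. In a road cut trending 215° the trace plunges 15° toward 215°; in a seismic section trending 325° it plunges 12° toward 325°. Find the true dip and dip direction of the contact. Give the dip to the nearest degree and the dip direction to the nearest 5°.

true dip 23°, dip direction 265°

Represent each trace as a vector plunging at its apparent dip toward its trend (east-north-up frame): v₁ = (-0.554, -0.791, -0.259), v₂ = (-0.561, 0.801, -0.208).
Cross product v₁ × v₂ gives the pole to the plane: n ∝ (-0.372, -0.030, 0.888).
tan δ = √(n_x²+n_y²)/n_z = 0.373/0.888, so δ = 22.8°.
Dip direction = atan2(-0.372, -0.030) = 265° (azimuth of n's horizontal projection).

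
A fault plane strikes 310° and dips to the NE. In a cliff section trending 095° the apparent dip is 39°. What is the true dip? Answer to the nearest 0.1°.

The section is 35° from the strike.
tan δ = tan α / sin β = tan 39° / sin 35° = 0.8098 / 0.5736 = 1.4118
true dip = arctan 1.4118 = 54.69°

54.7°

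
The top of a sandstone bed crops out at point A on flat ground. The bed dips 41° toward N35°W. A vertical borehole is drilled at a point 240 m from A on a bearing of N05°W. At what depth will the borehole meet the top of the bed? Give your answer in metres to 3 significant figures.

181 m

The hole lies 30° from the dip direction, so the down-dip offset is 240 × cos 30° = 207.85 m.
Depth = down-dip offset × tan(dip) = 207.85 × tan 41° = 207.85 × 0.8693
Depth = 180.68 m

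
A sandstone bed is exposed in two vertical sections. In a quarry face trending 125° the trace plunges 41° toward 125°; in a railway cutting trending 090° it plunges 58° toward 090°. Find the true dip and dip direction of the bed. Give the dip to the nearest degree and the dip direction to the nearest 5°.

The two traces are lines in the plane: v₁ = (sin 125°·cos 41°, cos 125°·cos 41°, −sin 41°), v₂ = (sin 90°·cos 58°, cos 90°·cos 58°, −sin 58°).
The plane normal is n = v₁ × v₂ ∝ (0.367, 0.177, 0.229).
True dip = arccos(n_z / |n|) = arccos(0.4906) = 60.6°.
Dip direction = atan2(0.367, 0.177) = 64° (azimuth of n's horizontal projection).

true dip 61°, dip direction 065°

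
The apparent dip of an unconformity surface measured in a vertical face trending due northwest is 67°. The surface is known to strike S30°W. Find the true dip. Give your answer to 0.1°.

67.7°

β = acute angle between strike S30°W and section due northwest = 75°.
tan(true dip) = tan 67° / sin 75° = 2.4390
true dip = arctan 2.4390 = 67.71°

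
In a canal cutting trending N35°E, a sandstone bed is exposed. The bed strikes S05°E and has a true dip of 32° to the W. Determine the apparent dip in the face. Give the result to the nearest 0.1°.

The section lies 40° from the strike.
tan α = tan 32° × sin 40° = 0.6249 × 0.6428 = 0.4017
α = arctan(0.4017) = 21.88°

21.9°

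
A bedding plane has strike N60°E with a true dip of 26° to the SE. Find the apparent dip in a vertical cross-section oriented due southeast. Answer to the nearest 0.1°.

The strike is N60°E and the section trends due southeast; the acute angle between them is β = 75°.
tan(apparent dip) = tan 26° · sin 75° = 0.4711
apparent dip = arctan 0.4711 = 25.23°

25.2°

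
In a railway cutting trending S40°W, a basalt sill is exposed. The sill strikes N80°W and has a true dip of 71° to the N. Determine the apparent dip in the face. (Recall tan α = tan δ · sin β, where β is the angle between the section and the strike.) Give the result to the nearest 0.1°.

68.3°

The strike is N80°W and the section trends S40°W; the acute angle between them is β = 60°.
tan α = tan 71° × sin 60° = 2.9042 × 0.8660 = 2.5151
apparent dip = arctan 2.5151 = 68.32°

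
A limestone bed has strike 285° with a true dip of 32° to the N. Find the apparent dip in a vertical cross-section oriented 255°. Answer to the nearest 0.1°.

17.4°

The section lies 30° from the strike.
tan α = tan 32° × sin 30° = 0.6249 × 0.5000 = 0.3124
α = arctan(0.3124) = 17.35°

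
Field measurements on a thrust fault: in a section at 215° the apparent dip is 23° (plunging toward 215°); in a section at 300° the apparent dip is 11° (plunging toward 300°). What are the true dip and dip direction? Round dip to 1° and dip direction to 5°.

true dip 24°, dip direction 235°

The two traces are lines in the plane: v₁ = (sin 215°·cos 23°, cos 215°·cos 23°, −sin 23°), v₂ = (sin 300°·cos 11°, cos 300°·cos 11°, −sin 11°).
Cross product v₁ × v₂ gives the pole to the plane: n ∝ (-0.336, -0.231, 0.900).
Dip δ = arctan(|n_h|/n_z) = arctan(0.408/0.900) = 24.4°.
Dip direction = azimuth of (n_x, n_y) = atan2(-0.336, -0.231) = 235°.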